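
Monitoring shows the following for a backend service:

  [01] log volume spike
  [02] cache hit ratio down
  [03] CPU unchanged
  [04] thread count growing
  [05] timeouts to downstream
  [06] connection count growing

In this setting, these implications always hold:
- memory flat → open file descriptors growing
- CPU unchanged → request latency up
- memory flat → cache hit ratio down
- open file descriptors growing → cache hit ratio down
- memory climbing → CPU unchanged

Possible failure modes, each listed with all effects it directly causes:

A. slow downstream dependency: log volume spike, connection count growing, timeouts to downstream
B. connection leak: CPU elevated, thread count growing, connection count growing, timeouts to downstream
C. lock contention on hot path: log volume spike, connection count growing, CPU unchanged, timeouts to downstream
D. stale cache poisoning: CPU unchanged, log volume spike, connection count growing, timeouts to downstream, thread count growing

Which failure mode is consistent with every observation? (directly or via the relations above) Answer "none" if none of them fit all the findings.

none

For each candidate, compare predicted effects to what was observed:
(A) slow downstream dependency — does not account for cache hit ratio down, CPU unchanged, thread count growing
(B) connection leak — fails on log volume spike, cache hit ratio down, CPU unchanged (predicts CPU elevated, not CPU unchanged)
(C) lock contention on hot path — log volume spike ✓; cache hit ratio down ✗; CPU unchanged ✓; thread count growing ✗; timeouts to downstream ✓; connection count growing ✓
(D) stale cache poisoning — does not account for cache hit ratio down
Every candidate fails on at least one observation.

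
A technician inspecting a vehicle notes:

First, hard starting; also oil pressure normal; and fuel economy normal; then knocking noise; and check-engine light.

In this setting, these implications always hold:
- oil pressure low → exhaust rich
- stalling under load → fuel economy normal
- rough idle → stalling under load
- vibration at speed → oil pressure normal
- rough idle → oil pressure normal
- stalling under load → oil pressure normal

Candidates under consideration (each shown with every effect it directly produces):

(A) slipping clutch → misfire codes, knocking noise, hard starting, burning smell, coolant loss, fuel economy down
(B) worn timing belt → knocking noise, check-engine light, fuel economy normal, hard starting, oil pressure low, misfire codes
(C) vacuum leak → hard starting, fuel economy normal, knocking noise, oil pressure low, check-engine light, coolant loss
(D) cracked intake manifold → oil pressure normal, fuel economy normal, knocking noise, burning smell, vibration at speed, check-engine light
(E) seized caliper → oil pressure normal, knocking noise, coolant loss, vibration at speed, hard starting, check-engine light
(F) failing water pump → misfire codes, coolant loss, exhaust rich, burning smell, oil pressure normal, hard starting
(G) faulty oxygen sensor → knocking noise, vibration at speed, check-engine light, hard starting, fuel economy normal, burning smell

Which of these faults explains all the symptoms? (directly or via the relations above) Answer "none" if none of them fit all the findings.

G

Per-candidate check:
(A) slipping clutch — hard starting +; oil pressure normal -; fuel economy normal -; knocking noise +; check-engine light -
(B) worn timing belt — fails on oil pressure normal (predicts oil pressure low, not oil pressure normal)
(C) vacuum leak — hard starting +; oil pressure normal -; fuel economy normal +; knocking noise +; check-engine light +
(D) cracked intake manifold — does not account for hard starting
(E) seized caliper — does not account for fuel economy normal
(F) failing water pump — does not account for fuel economy normal, knocking noise, check-engine light
(G) faulty oxygen sensor — hard starting +; oil pressure normal + (via vibration at speed → oil pressure normal); fuel economy normal +; knocking noise +; check-engine light +
(G) alone accounts for all the evidence.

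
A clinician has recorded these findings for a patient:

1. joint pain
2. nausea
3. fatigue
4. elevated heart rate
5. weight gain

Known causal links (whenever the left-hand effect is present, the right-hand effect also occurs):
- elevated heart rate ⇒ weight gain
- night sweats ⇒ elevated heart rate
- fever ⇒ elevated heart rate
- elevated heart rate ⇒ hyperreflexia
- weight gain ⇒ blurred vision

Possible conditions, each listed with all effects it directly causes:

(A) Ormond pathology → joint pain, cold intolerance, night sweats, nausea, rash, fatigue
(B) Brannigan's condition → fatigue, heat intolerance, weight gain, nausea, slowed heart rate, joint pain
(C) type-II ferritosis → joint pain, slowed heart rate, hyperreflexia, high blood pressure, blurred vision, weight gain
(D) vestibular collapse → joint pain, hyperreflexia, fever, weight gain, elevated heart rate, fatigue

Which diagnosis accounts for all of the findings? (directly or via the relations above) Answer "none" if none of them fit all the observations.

A

Testing each hypothesis:
(A) Ormond pathology — accounts for every observation (elevated heart rate through night sweats → elevated heart rate)
(B) Brannigan's condition — fails on elevated heart rate (predicts slowed heart rate, not elevated heart rate)
(C) type-II ferritosis — joint pain yes; nausea NO; fatigue NO; elevated heart rate NO; weight gain yes
(D) vestibular collapse — joint pain yes; nausea NO; fatigue yes; elevated heart rate yes; weight gain yes
Only (A) is consistent with every observation.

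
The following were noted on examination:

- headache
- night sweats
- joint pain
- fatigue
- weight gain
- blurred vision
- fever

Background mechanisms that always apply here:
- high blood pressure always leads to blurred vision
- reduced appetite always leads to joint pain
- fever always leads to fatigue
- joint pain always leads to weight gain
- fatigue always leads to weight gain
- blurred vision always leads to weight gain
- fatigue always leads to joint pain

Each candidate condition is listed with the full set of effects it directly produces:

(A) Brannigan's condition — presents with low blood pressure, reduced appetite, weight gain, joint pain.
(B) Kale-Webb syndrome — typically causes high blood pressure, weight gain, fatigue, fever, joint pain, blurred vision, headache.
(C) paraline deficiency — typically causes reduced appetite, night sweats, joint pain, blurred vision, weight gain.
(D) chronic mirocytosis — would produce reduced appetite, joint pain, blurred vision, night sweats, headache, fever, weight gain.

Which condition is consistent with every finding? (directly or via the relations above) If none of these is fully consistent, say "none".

Checking each candidate against the observations:
(A) Brannigan's condition — does not account for headache, night sweats, fatigue, blurred vision, fever
(B) Kale-Webb syndrome — does not account for night sweats
(C) paraline deficiency — headache ✗; night sweats ✓; joint pain ✓; fatigue ✗; weight gain ✓; blurred vision ✓; fever ✗
(D) chronic mirocytosis — accounts for every observation (fatigue via fever → fatigue)
(D) alone accounts for all the evidence.

D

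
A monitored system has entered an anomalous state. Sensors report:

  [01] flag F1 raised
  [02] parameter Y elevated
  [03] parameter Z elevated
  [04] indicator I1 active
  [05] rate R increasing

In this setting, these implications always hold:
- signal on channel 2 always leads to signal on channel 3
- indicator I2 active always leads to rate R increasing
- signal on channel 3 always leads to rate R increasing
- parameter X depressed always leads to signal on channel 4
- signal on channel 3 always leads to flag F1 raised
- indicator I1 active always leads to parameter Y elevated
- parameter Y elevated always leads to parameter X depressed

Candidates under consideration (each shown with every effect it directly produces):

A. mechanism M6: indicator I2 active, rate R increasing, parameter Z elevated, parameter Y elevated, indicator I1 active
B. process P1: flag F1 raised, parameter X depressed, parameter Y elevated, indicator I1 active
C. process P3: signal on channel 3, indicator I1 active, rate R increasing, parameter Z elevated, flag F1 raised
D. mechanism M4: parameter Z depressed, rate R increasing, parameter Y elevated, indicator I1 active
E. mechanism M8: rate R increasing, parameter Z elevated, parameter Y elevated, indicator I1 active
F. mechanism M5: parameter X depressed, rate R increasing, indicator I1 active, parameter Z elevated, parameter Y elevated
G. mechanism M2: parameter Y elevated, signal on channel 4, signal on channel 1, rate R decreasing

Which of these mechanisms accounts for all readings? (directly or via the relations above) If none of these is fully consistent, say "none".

For each candidate, compare predicted effects to what was observed:
(A) mechanism M6 — flag F1 raised miss; parameter Y elevated match; parameter Z elevated match; indicator I1 active match; rate R increasing match
(B) process P1 — flag F1 raised match; parameter Y elevated match; parameter Z elevated miss; indicator I1 active match; rate R increasing miss
(C) process P3 — flag F1 raised match; parameter Y elevated match (by indicator I1 active → parameter Y elevated); parameter Z elevated match; indicator I1 active match; rate R increasing match
(D) mechanism M4 — flag F1 raised miss; parameter Y elevated match; parameter Z elevated miss; indicator I1 active match; rate R increasing match
(E) mechanism M8 — flag F1 raised miss; parameter Y elevated match; parameter Z elevated match; indicator I1 active match; rate R increasing match
(F) mechanism M5 — does not account for flag F1 raised
(G) mechanism M2 — fails on flag F1 raised, parameter Z elevated, indicator I1 active, rate R increasing (predicts rate R decreasing, not rate R increasing)
(C) alone accounts for all the evidence.

C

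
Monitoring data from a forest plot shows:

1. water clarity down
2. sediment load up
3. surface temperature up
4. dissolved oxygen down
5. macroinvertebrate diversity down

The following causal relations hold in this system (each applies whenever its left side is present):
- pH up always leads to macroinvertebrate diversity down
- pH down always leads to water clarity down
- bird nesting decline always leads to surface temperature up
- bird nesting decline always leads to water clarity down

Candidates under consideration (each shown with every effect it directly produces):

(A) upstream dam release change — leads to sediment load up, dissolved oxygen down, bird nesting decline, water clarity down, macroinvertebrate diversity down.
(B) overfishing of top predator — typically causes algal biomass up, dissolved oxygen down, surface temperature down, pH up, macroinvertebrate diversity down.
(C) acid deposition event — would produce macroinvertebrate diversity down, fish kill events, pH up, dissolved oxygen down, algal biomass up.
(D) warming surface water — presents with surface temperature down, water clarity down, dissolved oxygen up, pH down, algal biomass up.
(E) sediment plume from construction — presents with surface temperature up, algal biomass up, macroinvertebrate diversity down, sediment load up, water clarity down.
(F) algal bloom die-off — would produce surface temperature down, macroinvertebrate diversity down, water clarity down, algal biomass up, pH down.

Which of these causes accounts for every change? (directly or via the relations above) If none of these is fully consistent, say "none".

A

Per-candidate check:
(A) upstream dam release change — accounts for every observation (surface temperature up via bird nesting decline → surface temperature up)
(B) overfishing of top predator — fails on water clarity down, sediment load up, surface temperature up (predicts surface temperature down, not surface temperature up)
(C) acid deposition event — water clarity down miss; sediment load up miss; surface temperature up miss; dissolved oxygen down match; macroinvertebrate diversity down match
(D) warming surface water — fails on sediment load up, surface temperature up, dissolved oxygen down, macroinvertebrate diversity down (predicts surface temperature down, not surface temperature up; predicts dissolved oxygen up, not dissolved oxygen down)
(E) sediment plume from construction — does not account for dissolved oxygen down
(F) algal bloom die-off — water clarity down match; sediment load up miss; surface temperature up miss; dissolved oxygen down miss; macroinvertebrate diversity down match
Only (A) is consistent with every observation.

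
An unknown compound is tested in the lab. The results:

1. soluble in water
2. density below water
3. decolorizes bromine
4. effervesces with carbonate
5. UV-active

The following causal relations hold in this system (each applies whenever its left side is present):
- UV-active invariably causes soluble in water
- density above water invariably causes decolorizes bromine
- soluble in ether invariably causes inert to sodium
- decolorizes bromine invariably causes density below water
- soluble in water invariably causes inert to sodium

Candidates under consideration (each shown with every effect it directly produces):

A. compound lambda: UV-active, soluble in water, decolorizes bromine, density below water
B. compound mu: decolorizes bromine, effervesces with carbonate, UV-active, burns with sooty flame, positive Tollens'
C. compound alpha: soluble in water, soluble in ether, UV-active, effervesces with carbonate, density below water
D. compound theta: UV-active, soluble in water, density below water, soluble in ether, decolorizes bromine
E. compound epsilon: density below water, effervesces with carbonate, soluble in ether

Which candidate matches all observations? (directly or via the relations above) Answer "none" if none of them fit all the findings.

For each candidate, compare predicted effects to what was observed:
(A) compound lambda — soluble in water match; density below water match; decolorizes bromine match; effervesces with carbonate miss; UV-active match
(B) compound mu — soluble in water match (by UV-active → soluble in water); density below water match (by decolorizes bromine → density below water); decolorizes bromine match; effervesces with carbonate match; UV-active match
(C) compound alpha — does not account for decolorizes bromine
(D) compound theta — soluble in water match; density below water match; decolorizes bromine match; effervesces with carbonate miss; UV-active match
(E) compound epsilon — does not account for soluble in water, decolorizes bromine, UV-active
Only (B) is consistent with every observation.

B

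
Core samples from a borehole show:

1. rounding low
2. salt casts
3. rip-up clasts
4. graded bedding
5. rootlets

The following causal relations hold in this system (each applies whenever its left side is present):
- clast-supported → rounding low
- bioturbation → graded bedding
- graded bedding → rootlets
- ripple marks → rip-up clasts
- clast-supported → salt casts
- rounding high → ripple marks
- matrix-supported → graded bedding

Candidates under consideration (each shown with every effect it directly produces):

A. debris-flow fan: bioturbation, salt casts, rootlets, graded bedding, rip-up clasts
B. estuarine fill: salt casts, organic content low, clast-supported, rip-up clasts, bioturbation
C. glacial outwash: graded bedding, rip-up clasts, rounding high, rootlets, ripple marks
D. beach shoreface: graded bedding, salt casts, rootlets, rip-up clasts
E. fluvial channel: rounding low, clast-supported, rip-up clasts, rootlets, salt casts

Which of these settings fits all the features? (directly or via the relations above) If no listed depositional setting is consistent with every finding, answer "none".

B

Testing each hypothesis:
(A) debris-flow fan — does not account for rounding low
(B) estuarine fill — accounts for every observation (rounding low through clast-supported → rounding low)
(C) glacial outwash — rounding low ✗; salt casts ✗; rip-up clasts ✓; graded bedding ✓; rootlets ✓
(D) beach shoreface — does not account for rounding low
(E) fluvial channel — does not account for graded bedding
(B) is the only candidate with no mismatches.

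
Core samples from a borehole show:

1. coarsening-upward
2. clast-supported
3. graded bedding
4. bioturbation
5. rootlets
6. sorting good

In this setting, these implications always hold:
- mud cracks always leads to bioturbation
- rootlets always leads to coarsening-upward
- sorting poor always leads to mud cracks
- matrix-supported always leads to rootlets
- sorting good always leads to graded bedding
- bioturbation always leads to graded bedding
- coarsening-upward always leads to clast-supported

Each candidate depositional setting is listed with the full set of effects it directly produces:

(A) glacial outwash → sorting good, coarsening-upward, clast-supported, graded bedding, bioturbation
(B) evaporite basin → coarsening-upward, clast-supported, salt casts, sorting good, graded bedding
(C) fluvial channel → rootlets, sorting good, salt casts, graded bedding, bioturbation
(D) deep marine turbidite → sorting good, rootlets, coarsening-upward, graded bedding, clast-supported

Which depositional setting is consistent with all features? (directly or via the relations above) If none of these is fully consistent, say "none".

Testing each hypothesis:
(A) glacial outwash — coarsening-upward yes; clast-supported yes; graded bedding yes; bioturbation yes; rootlets NO; sorting good yes
(B) evaporite basin — does not account for bioturbation, rootlets
(C) fluvial channel — coarsening-upward yes (through rootlets → coarsening-upward); clast-supported yes (through rootlets → coarsening-upward → clast-supported); graded bedding yes; bioturbation yes; rootlets yes; sorting good yes
(D) deep marine turbidite — coarsening-upward yes; clast-supported yes; graded bedding yes; bioturbation NO; rootlets yes; sorting good yes
Only (C) is consistent with every observation.

C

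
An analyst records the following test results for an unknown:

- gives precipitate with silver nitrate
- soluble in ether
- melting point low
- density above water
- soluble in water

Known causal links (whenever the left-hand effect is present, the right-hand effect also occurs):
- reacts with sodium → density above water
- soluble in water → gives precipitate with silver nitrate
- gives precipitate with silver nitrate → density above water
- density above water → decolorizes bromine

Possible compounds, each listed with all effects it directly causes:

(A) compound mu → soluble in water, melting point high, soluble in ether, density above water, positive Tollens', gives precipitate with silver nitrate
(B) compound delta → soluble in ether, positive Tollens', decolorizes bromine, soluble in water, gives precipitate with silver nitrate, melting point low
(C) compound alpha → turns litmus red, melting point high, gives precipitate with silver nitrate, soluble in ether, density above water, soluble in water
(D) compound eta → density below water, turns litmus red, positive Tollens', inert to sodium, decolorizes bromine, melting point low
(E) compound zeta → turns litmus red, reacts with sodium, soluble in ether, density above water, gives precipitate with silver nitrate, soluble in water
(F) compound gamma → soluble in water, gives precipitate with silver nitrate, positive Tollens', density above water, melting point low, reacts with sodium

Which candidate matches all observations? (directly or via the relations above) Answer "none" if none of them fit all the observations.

Per-candidate check:
(A) compound mu — fails on melting point low (predicts melting point high, not melting point low)
(B) compound delta — accounts for every observation (density above water via gives precipitate with silver nitrate → density above water)
(C) compound alpha — gives precipitate with silver nitrate +; soluble in ether +; melting point low -; density above water +; soluble in water +
(D) compound eta — gives precipitate with silver nitrate -; soluble in ether -; melting point low +; density above water -; soluble in water -
(E) compound zeta — does not account for melting point low
(F) compound gamma — does not account for soluble in ether
Only (B) is consistent with every observation.

B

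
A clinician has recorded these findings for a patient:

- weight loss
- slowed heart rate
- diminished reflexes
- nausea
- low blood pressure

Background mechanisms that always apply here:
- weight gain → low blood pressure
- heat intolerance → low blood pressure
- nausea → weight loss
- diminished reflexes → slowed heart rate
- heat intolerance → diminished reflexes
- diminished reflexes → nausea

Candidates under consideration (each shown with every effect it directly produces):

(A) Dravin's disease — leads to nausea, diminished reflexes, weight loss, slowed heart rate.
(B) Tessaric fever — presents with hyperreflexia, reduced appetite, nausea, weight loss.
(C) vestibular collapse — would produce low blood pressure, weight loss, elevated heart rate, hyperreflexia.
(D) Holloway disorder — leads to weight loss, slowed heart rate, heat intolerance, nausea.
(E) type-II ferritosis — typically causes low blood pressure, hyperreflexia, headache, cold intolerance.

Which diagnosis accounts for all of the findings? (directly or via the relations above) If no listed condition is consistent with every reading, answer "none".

D

Checking each candidate against the observations:
(A) Dravin's disease — weight loss ✓; slowed heart rate ✓; diminished reflexes ✓; nausea ✓; low blood pressure ✗
(B) Tessaric fever — fails on slowed heart rate, diminished reflexes, low blood pressure (predicts hyperreflexia, not diminished reflexes)
(C) vestibular collapse — weight loss ✓; slowed heart rate ✗; diminished reflexes ✗; nausea ✗; low blood pressure ✓
(D) Holloway disorder — accounts for every observation (diminished reflexes through heat intolerance → diminished reflexes)
(E) type-II ferritosis — fails on weight loss, slowed heart rate, diminished reflexes, nausea (predicts hyperreflexia, not diminished reflexes)
Only (D) is consistent with every observation.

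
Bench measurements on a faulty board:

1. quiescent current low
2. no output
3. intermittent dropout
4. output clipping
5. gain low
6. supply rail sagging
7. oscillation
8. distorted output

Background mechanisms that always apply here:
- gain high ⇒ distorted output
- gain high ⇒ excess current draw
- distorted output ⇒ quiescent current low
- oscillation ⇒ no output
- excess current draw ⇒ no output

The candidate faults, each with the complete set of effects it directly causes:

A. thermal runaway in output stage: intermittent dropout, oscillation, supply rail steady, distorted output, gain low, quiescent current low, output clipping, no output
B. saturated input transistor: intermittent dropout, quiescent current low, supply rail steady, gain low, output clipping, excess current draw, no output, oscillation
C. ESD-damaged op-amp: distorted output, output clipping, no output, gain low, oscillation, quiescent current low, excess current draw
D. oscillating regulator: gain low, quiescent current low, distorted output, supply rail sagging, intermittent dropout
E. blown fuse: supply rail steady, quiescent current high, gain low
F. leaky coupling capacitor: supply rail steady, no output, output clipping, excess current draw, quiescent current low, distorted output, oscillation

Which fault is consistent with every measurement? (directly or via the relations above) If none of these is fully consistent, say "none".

Testing each hypothesis:
(A) thermal runaway in output stage — quiescent current low +; no output +; intermittent dropout +; output clipping +; gain low +; supply rail sagging -; oscillation +; distorted output +
(B) saturated input transistor — quiescent current low +; no output +; intermittent dropout +; output clipping +; gain low +; supply rail sagging -; oscillation +; distorted output -
(C) ESD-damaged op-amp — quiescent current low +; no output +; intermittent dropout -; output clipping +; gain low +; supply rail sagging -; oscillation +; distorted output +
(D) oscillating regulator — does not account for no output, output clipping, oscillation
(E) blown fuse — fails on quiescent current low, no output, intermittent dropout, output clipping, supply rail sagging, oscillation, distorted output (predicts quiescent current high, not quiescent current low; predicts supply rail steady, not supply rail sagging)
(F) leaky coupling capacitor — fails on intermittent dropout, gain low, supply rail sagging (predicts supply rail steady, not supply rail sagging)
Every candidate fails on at least one observation.

none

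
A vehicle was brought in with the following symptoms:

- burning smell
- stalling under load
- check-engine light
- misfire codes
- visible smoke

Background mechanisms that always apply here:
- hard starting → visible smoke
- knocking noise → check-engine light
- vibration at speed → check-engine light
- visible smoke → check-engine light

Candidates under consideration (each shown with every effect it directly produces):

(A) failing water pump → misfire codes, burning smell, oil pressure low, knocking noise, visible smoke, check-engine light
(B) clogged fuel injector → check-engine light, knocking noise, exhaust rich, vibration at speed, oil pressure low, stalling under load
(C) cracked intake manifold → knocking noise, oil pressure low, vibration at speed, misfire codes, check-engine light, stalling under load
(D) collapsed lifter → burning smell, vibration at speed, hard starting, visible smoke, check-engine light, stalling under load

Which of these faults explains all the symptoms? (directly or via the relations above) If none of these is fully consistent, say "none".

Testing each hypothesis:
(A) failing water pump — does not account for stalling under load
(B) clogged fuel injector — burning smell ✗; stalling under load ✓; check-engine light ✓; misfire codes ✗; visible smoke ✗
(C) cracked intake manifold — burning smell ✗; stalling under load ✓; check-engine light ✓; misfire codes ✓; visible smoke ✗
(D) collapsed lifter — burning smell ✓; stalling under load ✓; check-engine light ✓; misfire codes ✗; visible smoke ✓
No candidate is consistent with all observations.

none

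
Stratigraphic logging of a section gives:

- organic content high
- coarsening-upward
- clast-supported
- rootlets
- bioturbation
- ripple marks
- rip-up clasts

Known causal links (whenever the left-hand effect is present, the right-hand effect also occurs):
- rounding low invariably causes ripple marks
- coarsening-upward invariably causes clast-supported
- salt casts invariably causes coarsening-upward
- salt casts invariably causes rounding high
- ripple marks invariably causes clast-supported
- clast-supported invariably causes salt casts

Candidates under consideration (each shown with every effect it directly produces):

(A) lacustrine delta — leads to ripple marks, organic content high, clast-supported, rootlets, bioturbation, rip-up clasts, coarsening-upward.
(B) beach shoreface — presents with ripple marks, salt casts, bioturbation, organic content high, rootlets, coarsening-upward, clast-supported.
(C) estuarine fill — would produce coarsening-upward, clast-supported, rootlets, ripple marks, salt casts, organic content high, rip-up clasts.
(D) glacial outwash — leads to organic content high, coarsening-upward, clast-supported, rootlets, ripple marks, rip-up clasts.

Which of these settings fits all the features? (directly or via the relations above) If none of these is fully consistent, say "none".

A

For each candidate, compare predicted effects to what was observed:
(A) lacustrine delta — organic content high +; coarsening-upward +; clast-supported +; rootlets +; bioturbation +; ripple marks +; rip-up clasts +
(B) beach shoreface — does not account for rip-up clasts
(C) estuarine fill — does not account for bioturbation
(D) glacial outwash — does not account for bioturbation
Only (A) is consistent with every observation.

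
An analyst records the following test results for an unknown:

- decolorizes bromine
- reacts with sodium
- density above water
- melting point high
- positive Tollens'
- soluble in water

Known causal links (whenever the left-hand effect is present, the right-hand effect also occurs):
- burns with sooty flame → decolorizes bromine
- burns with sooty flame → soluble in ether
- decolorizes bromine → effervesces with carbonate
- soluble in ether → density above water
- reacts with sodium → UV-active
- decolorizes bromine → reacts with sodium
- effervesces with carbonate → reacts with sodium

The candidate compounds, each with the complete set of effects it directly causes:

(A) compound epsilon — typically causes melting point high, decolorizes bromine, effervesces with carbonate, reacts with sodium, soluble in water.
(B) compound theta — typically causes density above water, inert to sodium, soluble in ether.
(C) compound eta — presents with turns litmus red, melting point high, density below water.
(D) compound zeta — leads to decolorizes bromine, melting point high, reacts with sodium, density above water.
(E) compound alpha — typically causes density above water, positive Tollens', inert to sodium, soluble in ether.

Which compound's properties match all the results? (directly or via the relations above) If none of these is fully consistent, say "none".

For each candidate, compare predicted effects to what was observed:
(A) compound epsilon — decolorizes bromine yes; reacts with sodium yes; density above water NO; melting point high yes; positive Tollens' NO; soluble in water yes
(B) compound theta — decolorizes bromine NO; reacts with sodium NO; density above water yes; melting point high NO; positive Tollens' NO; soluble in water NO
(C) compound eta — decolorizes bromine NO; reacts with sodium NO; density above water NO; melting point high yes; positive Tollens' NO; soluble in water NO
(D) compound zeta — decolorizes bromine yes; reacts with sodium yes; density above water yes; melting point high yes; positive Tollens' NO; soluble in water NO
(E) compound alpha — fails on decolorizes bromine, reacts with sodium, melting point high, soluble in water (predicts inert to sodium, not reacts with sodium)
No candidate is consistent with all observations.

none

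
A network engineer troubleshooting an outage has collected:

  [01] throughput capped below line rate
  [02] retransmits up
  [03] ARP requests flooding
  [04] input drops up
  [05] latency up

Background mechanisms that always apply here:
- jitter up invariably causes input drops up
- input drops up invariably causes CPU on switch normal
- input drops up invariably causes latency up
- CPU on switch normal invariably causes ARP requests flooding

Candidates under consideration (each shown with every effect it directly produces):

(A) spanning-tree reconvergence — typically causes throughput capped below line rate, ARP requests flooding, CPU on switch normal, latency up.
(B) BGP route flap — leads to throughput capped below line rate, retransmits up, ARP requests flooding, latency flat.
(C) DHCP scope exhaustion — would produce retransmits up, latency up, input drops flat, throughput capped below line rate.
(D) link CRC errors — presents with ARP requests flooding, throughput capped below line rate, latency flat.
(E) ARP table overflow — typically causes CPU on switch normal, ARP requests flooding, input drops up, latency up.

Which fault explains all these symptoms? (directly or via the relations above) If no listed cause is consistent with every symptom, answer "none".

none

Per-candidate check:
(A) spanning-tree reconvergence — throughput capped below line rate yes; retransmits up NO; ARP requests flooding yes; input drops up NO; latency up yes
(B) BGP route flap — fails on input drops up, latency up (predicts latency flat, not latency up)
(C) DHCP scope exhaustion — throughput capped below line rate yes; retransmits up yes; ARP requests flooding NO; input drops up NO; latency up yes
(D) link CRC errors — throughput capped below line rate yes; retransmits up NO; ARP requests flooding yes; input drops up NO; latency up NO
(E) ARP table overflow — throughput capped below line rate NO; retransmits up NO; ARP requests flooding yes; input drops up yes; latency up yes
Every candidate fails on at least one observation.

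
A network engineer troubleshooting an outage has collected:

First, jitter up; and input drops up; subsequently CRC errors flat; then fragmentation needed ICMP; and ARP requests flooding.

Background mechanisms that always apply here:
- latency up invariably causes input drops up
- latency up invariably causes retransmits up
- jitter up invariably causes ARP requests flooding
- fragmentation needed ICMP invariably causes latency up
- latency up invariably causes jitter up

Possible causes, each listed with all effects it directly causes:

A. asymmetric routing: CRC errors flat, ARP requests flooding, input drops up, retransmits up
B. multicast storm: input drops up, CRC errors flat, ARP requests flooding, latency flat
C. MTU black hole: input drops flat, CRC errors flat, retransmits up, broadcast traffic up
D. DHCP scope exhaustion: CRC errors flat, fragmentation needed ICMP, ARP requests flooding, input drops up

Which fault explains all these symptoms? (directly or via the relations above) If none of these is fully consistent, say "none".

D

Per-candidate check:
(A) asymmetric routing — jitter up -; input drops up +; CRC errors flat +; fragmentation needed ICMP -; ARP requests flooding +
(B) multicast storm — does not account for jitter up, fragmentation needed ICMP
(C) MTU black hole — jitter up -; input drops up -; CRC errors flat +; fragmentation needed ICMP -; ARP requests flooding -
(D) DHCP scope exhaustion — jitter up + (by fragmentation needed ICMP → latency up → jitter up); input drops up +; CRC errors flat +; fragmentation needed ICMP +; ARP requests flooding +
(D) alone accounts for all the evidence.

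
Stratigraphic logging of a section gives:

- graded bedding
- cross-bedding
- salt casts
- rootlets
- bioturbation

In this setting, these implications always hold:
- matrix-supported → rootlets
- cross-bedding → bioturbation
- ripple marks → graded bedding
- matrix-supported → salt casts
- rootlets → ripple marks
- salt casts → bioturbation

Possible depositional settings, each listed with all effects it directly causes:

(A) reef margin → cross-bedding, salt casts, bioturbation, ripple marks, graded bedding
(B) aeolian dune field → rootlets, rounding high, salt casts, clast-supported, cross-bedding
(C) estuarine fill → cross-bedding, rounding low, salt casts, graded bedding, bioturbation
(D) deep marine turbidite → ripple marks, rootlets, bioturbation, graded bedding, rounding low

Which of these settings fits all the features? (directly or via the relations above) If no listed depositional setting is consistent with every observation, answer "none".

B

Checking each candidate against the observations:
(A) reef margin — does not account for rootlets
(B) aeolian dune field — graded bedding + (by rootlets → ripple marks → graded bedding); cross-bedding +; salt casts +; rootlets +; bioturbation + (by cross-bedding → bioturbation)
(C) estuarine fill — graded bedding +; cross-bedding +; salt casts +; rootlets -; bioturbation +
(D) deep marine turbidite — does not account for cross-bedding, salt casts
Only (B) is consistent with every observation.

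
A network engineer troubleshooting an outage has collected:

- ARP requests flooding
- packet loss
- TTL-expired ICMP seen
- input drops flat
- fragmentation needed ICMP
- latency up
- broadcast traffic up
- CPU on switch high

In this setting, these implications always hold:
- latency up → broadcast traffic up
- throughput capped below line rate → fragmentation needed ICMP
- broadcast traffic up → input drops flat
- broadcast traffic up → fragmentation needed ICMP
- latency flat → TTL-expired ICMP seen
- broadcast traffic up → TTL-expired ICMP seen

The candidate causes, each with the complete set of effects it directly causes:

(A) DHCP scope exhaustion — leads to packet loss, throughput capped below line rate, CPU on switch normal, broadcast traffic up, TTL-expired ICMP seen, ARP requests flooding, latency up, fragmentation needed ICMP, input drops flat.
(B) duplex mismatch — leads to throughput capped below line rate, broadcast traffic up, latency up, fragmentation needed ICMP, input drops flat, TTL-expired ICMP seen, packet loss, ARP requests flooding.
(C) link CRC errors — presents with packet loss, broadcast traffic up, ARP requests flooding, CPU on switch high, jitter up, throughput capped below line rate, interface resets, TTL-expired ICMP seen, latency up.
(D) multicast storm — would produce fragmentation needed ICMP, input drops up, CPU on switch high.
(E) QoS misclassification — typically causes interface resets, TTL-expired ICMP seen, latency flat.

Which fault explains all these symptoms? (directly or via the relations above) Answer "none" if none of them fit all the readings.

C

Checking each candidate against the observations:
(A) DHCP scope exhaustion — ARP requests flooding match; packet loss match; TTL-expired ICMP seen match; input drops flat match; fragmentation needed ICMP match; latency up match; broadcast traffic up match; CPU on switch high miss
(B) duplex mismatch — ARP requests flooding match; packet loss match; TTL-expired ICMP seen match; input drops flat match; fragmentation needed ICMP match; latency up match; broadcast traffic up match; CPU on switch high miss
(C) link CRC errors — ARP requests flooding match; packet loss match; TTL-expired ICMP seen match; input drops flat match (via broadcast traffic up → input drops flat); fragmentation needed ICMP match (via throughput capped below line rate → fragmentation needed ICMP); latency up match; broadcast traffic up match; CPU on switch high match
(D) multicast storm — fails on ARP requests flooding, packet loss, TTL-expired ICMP seen, input drops flat, latency up, broadcast traffic up (predicts input drops up, not input drops flat)
(E) QoS misclassification — ARP requests flooding miss; packet loss miss; TTL-expired ICMP seen match; input drops flat miss; fragmentation needed ICMP miss; latency up miss; broadcast traffic up miss; CPU on switch high miss
(C) alone accounts for all the evidence.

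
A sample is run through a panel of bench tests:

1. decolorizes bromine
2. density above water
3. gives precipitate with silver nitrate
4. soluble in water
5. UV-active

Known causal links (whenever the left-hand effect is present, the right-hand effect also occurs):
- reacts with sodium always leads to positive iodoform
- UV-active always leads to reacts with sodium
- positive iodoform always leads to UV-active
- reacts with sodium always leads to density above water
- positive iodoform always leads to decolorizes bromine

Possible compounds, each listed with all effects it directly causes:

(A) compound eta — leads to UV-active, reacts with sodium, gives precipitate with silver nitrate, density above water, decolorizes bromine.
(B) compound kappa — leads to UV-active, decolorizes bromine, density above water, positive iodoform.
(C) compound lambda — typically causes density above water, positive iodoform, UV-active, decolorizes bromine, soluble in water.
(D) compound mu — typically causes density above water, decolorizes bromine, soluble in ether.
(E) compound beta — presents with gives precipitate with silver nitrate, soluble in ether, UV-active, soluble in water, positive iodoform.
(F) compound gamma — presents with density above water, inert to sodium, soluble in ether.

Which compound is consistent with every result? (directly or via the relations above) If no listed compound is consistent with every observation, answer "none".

E

Testing each hypothesis:
(A) compound eta — decolorizes bromine match; density above water match; gives precipitate with silver nitrate match; soluble in water miss; UV-active match
(B) compound kappa — decolorizes bromine match; density above water match; gives precipitate with silver nitrate miss; soluble in water miss; UV-active match
(C) compound lambda — does not account for gives precipitate with silver nitrate
(D) compound mu — does not account for gives precipitate with silver nitrate, soluble in water, UV-active
(E) compound beta — decolorizes bromine match (through positive iodoform → decolorizes bromine); density above water match (through UV-active → reacts with sodium → density above water); gives precipitate with silver nitrate match; soluble in water match; UV-active match
(F) compound gamma — decolorizes bromine miss; density above water match; gives precipitate with silver nitrate miss; soluble in water miss; UV-active miss
(E) is the only candidate with no mismatches.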